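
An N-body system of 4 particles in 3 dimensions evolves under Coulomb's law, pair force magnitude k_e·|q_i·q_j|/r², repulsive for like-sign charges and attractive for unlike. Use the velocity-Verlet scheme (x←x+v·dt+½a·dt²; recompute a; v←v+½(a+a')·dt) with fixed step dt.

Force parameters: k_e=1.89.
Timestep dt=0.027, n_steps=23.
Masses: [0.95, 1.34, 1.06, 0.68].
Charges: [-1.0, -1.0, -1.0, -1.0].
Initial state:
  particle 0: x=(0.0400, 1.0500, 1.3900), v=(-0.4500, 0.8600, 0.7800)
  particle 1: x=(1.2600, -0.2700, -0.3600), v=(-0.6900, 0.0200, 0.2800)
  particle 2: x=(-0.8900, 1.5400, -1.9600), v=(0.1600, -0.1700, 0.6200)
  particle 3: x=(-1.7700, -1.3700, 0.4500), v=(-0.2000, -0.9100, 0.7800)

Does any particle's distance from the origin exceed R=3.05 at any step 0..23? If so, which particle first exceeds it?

step 0: x0=(0.0400, 1.0500, 1.3900) x1=(1.2600, -0.2700, -0.3600) x2=(-0.8900, 1.5400, -1.9600) x3=(-1.7700, -1.3700, 0.4500)
step 1: x0=(0.0279, 1.0733, 1.4112) x1=(1.2415, -0.2695, -0.3525) x2=(-0.8857, 1.5355, -1.9434) x3=(-1.7756, -1.3947, 0.4711)
step 2: x0=(0.0157, 1.0969, 1.4327) x1=(1.2232, -0.2691, -0.3451) x2=(-0.8815, 1.5311, -1.9270) x3=(-1.7814, -1.4198, 0.4923)
step 3: x0=(0.0036, 1.1206, 1.4546) x1=(1.2051, -0.2689, -0.3377) x2=(-0.8775, 1.5269, -1.9108) x3=(-1.7876, -1.4451, 0.5135)
step 4: x0=(-0.0086, 1.1446, 1.4767) x1=(1.1873, -0.2687, -0.3304) x2=(-0.8735, 1.5228, -1.8948) x3=(-1.7941, -1.4708, 0.5348)
step 5: x0=(-0.0207, 1.1688, 1.4992) x1=(1.1697, -0.2687, -0.3233) x2=(-0.8695, 1.5189, -1.8790) x3=(-1.8008, -1.4968, 0.5562)
step 6: x0=(-0.0329, 1.1932, 1.5219) x1=(1.1523, -0.2687, -0.3162) x2=(-0.8657, 1.5151, -1.8635) x3=(-1.8079, -1.5231, 0.5776)
step 7: x0=(-0.0450, 1.2178, 1.5450) x1=(1.1351, -0.2689, -0.3091) x2=(-0.8620, 1.5115, -1.8481) x3=(-1.8152, -1.5497, 0.5992)
step 8: x0=(-0.0572, 1.2426, 1.5683) x1=(1.1182, -0.2692, -0.3022) x2=(-0.8584, 1.5080, -1.8330) x3=(-1.8228, -1.5766, 0.6208)
step 9: x0=(-0.0693, 1.2676, 1.5920) x1=(1.1014, -0.2696, -0.2953) x2=(-0.8549, 1.5047, -1.8181) x3=(-1.8307, -1.6038, 0.6425)
step 10: x0=(-0.0814, 1.2928, 1.6159) x1=(1.0849, -0.2701, -0.2885) x2=(-0.8514, 1.5015, -1.8035) x3=(-1.8389, -1.6313, 0.6642)
step 11: x0=(-0.0936, 1.3182, 1.6401) x1=(1.0685, -0.2707, -0.2817) x2=(-0.8481, 1.4985, -1.7890) x3=(-1.8473, -1.6591, 0.6861)
step 12: x0=(-0.1057, 1.3438, 1.6645) x1=(1.0524, -0.2714, -0.2750) x2=(-0.8448, 1.4956, -1.7748) x3=(-1.8560, -1.6872, 0.7080)
step 13: x0=(-0.1179, 1.3696, 1.6893) x1=(1.0365, -0.2722, -0.2684) x2=(-0.8417, 1.4929, -1.7608) x3=(-1.8649, -1.7155, 0.7300)
step 14: x0=(-0.1300, 1.3956, 1.7143) x1=(1.0208, -0.2732, -0.2618) x2=(-0.8386, 1.4903, -1.7470) x3=(-1.8741, -1.7442, 0.7521)
step 15: x0=(-0.1422, 1.4218, 1.7396) x1=(1.0053, -0.2742, -0.2553) x2=(-0.8357, 1.4879, -1.7334) x3=(-1.8835, -1.7732, 0.7743)
step 16: x0=(-0.1543, 1.4482, 1.7651) x1=(0.9900, -0.2753, -0.2489) x2=(-0.8328, 1.4856, -1.7201) x3=(-1.8932, -1.8024, 0.7965)
step 17: x0=(-0.1665, 1.4747, 1.7910) x1=(0.9749, -0.2766, -0.2425) x2=(-0.8301, 1.4834, -1.7070) x3=(-1.9031, -1.8319, 0.8188)
step 18: x0=(-0.1786, 1.5015, 1.8170) x1=(0.9600, -0.2779, -0.2361) x2=(-0.8274, 1.4814, -1.6940) x3=(-1.9133, -1.8618, 0.8413)
step 19: x0=(-0.1908, 1.5284, 1.8433) x1=(0.9452, -0.2794, -0.2298) x2=(-0.8248, 1.4796, -1.6813) x3=(-1.9236, -1.8918, 0.8638)
step 20: x0=(-0.2029, 1.5555, 1.8699) x1=(0.9307, -0.2810, -0.2236) x2=(-0.8223, 1.4778, -1.6689) x3=(-1.9342, -1.9222, 0.8863)
step 21: x0=(-0.2151, 1.5828, 1.8967) x1=(0.9164, -0.2826, -0.2173) x2=(-0.8200, 1.4763, -1.6566) x3=(-1.9451, -1.9528, 0.9090)
step 22: x0=(-0.2272, 1.6103, 1.9238) x1=(0.9022, -0.2844, -0.2112) x2=(-0.8177, 1.4749, -1.6446) x3=(-1.9561, -1.9837, 0.9318)
step 23: x0=(-0.2394, 1.6379, 1.9511) x1=(0.8882, -0.2863, -0.2050) x2=(-0.8155, 1.4736, -1.6327) x3=(-1.9673, -2.0148, 0.9546)

no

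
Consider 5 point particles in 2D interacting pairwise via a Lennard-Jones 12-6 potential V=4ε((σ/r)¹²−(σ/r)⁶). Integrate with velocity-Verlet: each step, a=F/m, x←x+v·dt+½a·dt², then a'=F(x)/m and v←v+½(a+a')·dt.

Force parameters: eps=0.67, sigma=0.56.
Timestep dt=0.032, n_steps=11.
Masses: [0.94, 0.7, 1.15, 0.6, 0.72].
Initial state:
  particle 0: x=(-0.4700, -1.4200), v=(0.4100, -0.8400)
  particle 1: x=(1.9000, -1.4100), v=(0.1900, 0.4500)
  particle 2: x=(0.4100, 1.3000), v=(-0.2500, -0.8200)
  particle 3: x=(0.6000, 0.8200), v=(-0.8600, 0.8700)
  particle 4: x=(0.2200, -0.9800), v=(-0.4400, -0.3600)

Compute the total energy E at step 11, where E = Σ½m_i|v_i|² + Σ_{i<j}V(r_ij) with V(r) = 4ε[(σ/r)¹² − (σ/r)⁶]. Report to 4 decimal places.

step 0: x0=(-0.4700, -1.4200) x1=(1.9000, -1.4100) x2=(0.4100, 1.3000) x3=(0.6000, 0.8200) x4=(0.2200, -0.9800)
step 1: x0=(-0.4561, -1.4464) x1=(1.9061, -1.3956) x2=(0.3832, 1.3212) x3=(0.6085, 0.7569) x4=(0.2050, -0.9921)
step 2: x0=(-0.4407, -1.4717) x1=(1.9121, -1.3812) x2=(0.3552, 1.3455) x3=(0.6193, 0.6879) x4=(0.1879, -1.0057)
step 3: x0=(-0.4235, -1.4957) x1=(1.9182, -1.3668) x2=(0.3282, 1.3674) x3=(0.6283, 0.6235) x4=(0.1685, -1.0209)
step 4: x0=(-0.4043, -1.5181) x1=(1.9242, -1.3524) x2=(0.3017, 1.3878) x3=(0.6361, 0.5618) x4=(0.1465, -1.0382)
step 5: x0=(-0.3829, -1.5386) x1=(1.9302, -1.3379) x2=(0.2756, 1.4074) x3=(0.6433, 0.5016) x4=(0.1217, -1.0580)
step 6: x0=(-0.3592, -1.5570) x1=(1.9362, -1.3235) x2=(0.2496, 1.4266) x3=(0.6502, 0.4423) x4=(0.0940, -1.0806)
step 7: x0=(-0.3339, -1.5736) x1=(1.9422, -1.3091) x2=(0.2238, 1.4455) x3=(0.6568, 0.3835) x4=(0.0641, -1.1054)
step 8: x0=(-0.3101, -1.5920) x1=(1.9481, -1.2947) x2=(0.1980, 1.4642) x3=(0.6633, 0.3248) x4=(0.0363, -1.1278)
step 9: x0=(-0.2957, -1.6230) x1=(1.9541, -1.2802) x2=(0.1723, 1.4829) x3=(0.6698, 0.2664) x4=(0.0207, -1.1339)
step 10: x0=(-0.2887, -1.6654) x1=(1.9600, -1.2658) x2=(0.1465, 1.5015) x3=(0.6761, 0.2080) x4=(0.0148, -1.1248)
step 11: x0=(-0.2824, -1.7091) x1=(1.9660, -1.2513) x2=(0.1208, 1.5200) x3=(0.6825, 0.1496) x4=(0.0098, -1.1142)
step 0 velocities: v0=(0.4100, -0.8400) v1=(0.1900, 0.4500) v2=(-0.2500, -0.8200) v3=(-0.8600, 0.8700) v4=(-0.4400, -0.3600)
step 0: KE=1.4820, PE=2.4946, E=3.9767
step 11 velocities: v0=(0.2159, -1.3264) v1=(0.1851, 0.4515) v2=(-0.8031, 0.5797) v3=(0.1968, -1.8248) v4=(-0.1789, 0.2837)
step 11: KE=2.5473, PE=-0.6429, E=1.9044

1.9044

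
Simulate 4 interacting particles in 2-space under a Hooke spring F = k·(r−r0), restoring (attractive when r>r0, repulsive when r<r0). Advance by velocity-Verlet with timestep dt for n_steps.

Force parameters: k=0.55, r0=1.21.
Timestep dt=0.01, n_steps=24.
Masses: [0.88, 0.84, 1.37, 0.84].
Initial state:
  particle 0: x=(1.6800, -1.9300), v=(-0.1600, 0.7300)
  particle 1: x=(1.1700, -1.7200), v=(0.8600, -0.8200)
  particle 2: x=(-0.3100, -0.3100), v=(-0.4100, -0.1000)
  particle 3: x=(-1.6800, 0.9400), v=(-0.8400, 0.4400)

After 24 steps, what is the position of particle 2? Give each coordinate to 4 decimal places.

(-0.3943, -0.3453)

step 0: x0=(1.6800, -1.9300) x1=(1.1700, -1.7200) x2=(-0.3100, -0.3100) x3=(-1.6800, 0.9400)
step 1: x0=(1.6783, -1.9226) x1=(1.1785, -1.7281) x2=(-0.3141, -0.3110) x3=(-1.6882, 0.9443)
step 2: x0=(1.6764, -1.9151) x1=(1.1868, -1.7361) x2=(-0.3181, -0.3121) x3=(-1.6962, 0.9482)
step 3: x0=(1.6744, -1.9073) x1=(1.1949, -1.7438) x2=(-0.3221, -0.3132) x3=(-1.7038, 0.9519)
step 4: x0=(1.6722, -1.8995) x1=(1.2027, -1.7514) x2=(-0.3260, -0.3143) x3=(-1.7110, 0.9553)
step 5: x0=(1.6698, -1.8914) x1=(1.2103, -1.7588) x2=(-0.3299, -0.3155) x3=(-1.7180, 0.9584)
step 6: x0=(1.6672, -1.8832) x1=(1.2177, -1.7660) x2=(-0.3337, -0.3167) x3=(-1.7246, 0.9612)
step 7: x0=(1.6644, -1.8748) x1=(1.2249, -1.7731) x2=(-0.3375, -0.3180) x3=(-1.7309, 0.9638)
step 8: x0=(1.6615, -1.8662) x1=(1.2319, -1.7800) x2=(-0.3413, -0.3193) x3=(-1.7368, 0.9660)
step 9: x0=(1.6584, -1.8575) x1=(1.2386, -1.7867) x2=(-0.3450, -0.3206) x3=(-1.7425, 0.9679)
step 10: x0=(1.6551, -1.8486) x1=(1.2451, -1.7932) x2=(-0.3486, -0.3220) x3=(-1.7478, 0.9696)
step 11: x0=(1.6517, -1.8395) x1=(1.2514, -1.7995) x2=(-0.3522, -0.3234) x3=(-1.7527, 0.9710)
step 12: x0=(1.6481, -1.8303) x1=(1.2574, -1.8057) x2=(-0.3557, -0.3249) x3=(-1.7574, 0.9720)
step 13: x0=(1.6443, -1.8208) x1=(1.2632, -1.8117) x2=(-0.3592, -0.3264) x3=(-1.7617, 0.9728)
step 14: x0=(1.6404, -1.8113) x1=(1.2687, -1.8175) x2=(-0.3627, -0.3279) x3=(-1.7656, 0.9733)
step 15: x0=(1.6363, -1.8015) x1=(1.2740, -1.8231) x2=(-0.3660, -0.3295) x3=(-1.7692, 0.9735)
step 16: x0=(1.6320, -1.7915) x1=(1.2791, -1.8286) x2=(-0.3694, -0.3311) x3=(-1.7725, 0.9734)
step 17: x0=(1.6276, -1.7814) x1=(1.2839, -1.8339) x2=(-0.3727, -0.3327) x3=(-1.7755, 0.9730)
step 18: x0=(1.6229, -1.7711) x1=(1.2884, -1.8391) x2=(-0.3759, -0.3344) x3=(-1.7781, 0.9723)
step 19: x0=(1.6182, -1.7607) x1=(1.2927, -1.8440) x2=(-0.3791, -0.3361) x3=(-1.7804, 0.9713)
step 20: x0=(1.6132, -1.7500) x1=(1.2968, -1.8489) x2=(-0.3822, -0.3379) x3=(-1.7823, 0.9701)
step 21: x0=(1.6081, -1.7391) x1=(1.3006, -1.8535) x2=(-0.3853, -0.3397) x3=(-1.7839, 0.9685)
step 22: x0=(1.6029, -1.7281) x1=(1.3042, -1.8580) x2=(-0.3883, -0.3415) x3=(-1.7852, 0.9667)
step 23: x0=(1.5975, -1.7169) x1=(1.3075, -1.8623) x2=(-0.3913, -0.3434) x3=(-1.7861, 0.9645)
step 24: x0=(1.5919, -1.7055) x1=(1.3105, -1.8665) x2=(-0.3943, -0.3453) x3=(-1.7867, 0.9621)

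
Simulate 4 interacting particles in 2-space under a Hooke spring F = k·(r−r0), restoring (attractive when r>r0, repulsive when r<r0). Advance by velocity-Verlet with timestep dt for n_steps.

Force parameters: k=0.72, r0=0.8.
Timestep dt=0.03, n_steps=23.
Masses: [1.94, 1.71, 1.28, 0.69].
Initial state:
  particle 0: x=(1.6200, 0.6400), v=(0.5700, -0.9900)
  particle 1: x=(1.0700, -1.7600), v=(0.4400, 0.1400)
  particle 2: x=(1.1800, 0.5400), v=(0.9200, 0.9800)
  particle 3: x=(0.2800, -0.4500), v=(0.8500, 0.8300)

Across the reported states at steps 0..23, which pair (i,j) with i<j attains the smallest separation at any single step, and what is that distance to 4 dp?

pair (0,2), distance 0.4163

step 0: x0=(1.6200, 0.6400) x1=(1.0700, -1.7600) x2=(1.1800, 0.5400) x3=(0.2800, -0.4500)
step 1: x0=(1.6370, 0.6099) x1=(1.0832, -1.7551) x2=(1.2074, 0.5689) x3=(0.3062, -0.4249)
step 2: x0=(1.6537, 0.5792) x1=(1.0965, -1.7488) x2=(1.2344, 0.5968) x3=(0.3337, -0.3996)
step 3: x0=(1.6702, 0.5477) x1=(1.1097, -1.7410) x2=(1.2610, 0.6237) x3=(0.3626, -0.3740)
step 4: x0=(1.6865, 0.5156) x1=(1.1231, -1.7318) x2=(1.2871, 0.6497) x3=(0.3927, -0.3482)
step 5: x0=(1.7026, 0.4828) x1=(1.1364, -1.7213) x2=(1.3128, 0.6747) x3=(0.4242, -0.3223)
step 6: x0=(1.7185, 0.4494) x1=(1.1498, -1.7093) x2=(1.3382, 0.6988) x3=(0.4568, -0.2963)
step 7: x0=(1.7341, 0.4153) x1=(1.1633, -1.6959) x2=(1.3631, 0.7220) x3=(0.4906, -0.2702)
step 8: x0=(1.7496, 0.3805) x1=(1.1768, -1.6811) x2=(1.3877, 0.7442) x3=(0.5256, -0.2442)
step 9: x0=(1.7648, 0.3453) x1=(1.1904, -1.6649) x2=(1.4119, 0.7656) x3=(0.5617, -0.2182)
step 10: x0=(1.7798, 0.3094) x1=(1.2041, -1.6474) x2=(1.4358, 0.7860) x3=(0.5988, -0.1924)
step 11: x0=(1.7945, 0.2730) x1=(1.2179, -1.6286) x2=(1.4594, 0.8055) x3=(0.6369, -0.1667)
step 12: x0=(1.8091, 0.2362) x1=(1.2317, -1.6084) x2=(1.4827, 0.8240) x3=(0.6760, -0.1411)
step 13: x0=(1.8234, 0.1989) x1=(1.2456, -1.5869) x2=(1.5057, 0.8416) x3=(0.7159, -0.1158)
step 14: x0=(1.8375, 0.1612) x1=(1.2597, -1.5642) x2=(1.5285, 0.8583) x3=(0.7567, -0.0908)
step 15: x0=(1.8514, 0.1232) x1=(1.2738, -1.5401) x2=(1.5511, 0.8739) x3=(0.7982, -0.0660)
step 16: x0=(1.8652, 0.0848) x1=(1.2880, -1.5149) x2=(1.5734, 0.8886) x3=(0.8405, -0.0416)
step 17: x0=(1.8787, 0.0462) x1=(1.3023, -1.4885) x2=(1.5956, 0.9023) x3=(0.8833, -0.0176)
step 18: x0=(1.8920, 0.0073) x1=(1.3168, -1.4609) x2=(1.6175, 0.9150) x3=(0.9268, 0.0061)
step 19: x0=(1.9052, -0.0318) x1=(1.3313, -1.4321) x2=(1.6393, 0.9267) x3=(0.9708, 0.0294)
step 20: x0=(1.9183, -0.0710) x1=(1.3460, -1.4023) x2=(1.6608, 0.9373) x3=(1.0152, 0.0523)
step 21: x0=(1.9312, -0.1103) x1=(1.3608, -1.3713) x2=(1.6823, 0.9470) x3=(1.0601, 0.0747)
step 22: x0=(1.9439, -0.1498) x1=(1.3757, -1.3394) x2=(1.7035, 0.9556) x3=(1.1053, 0.0967)
step 23: x0=(1.9566, -0.1892) x1=(1.3907, -1.3065) x2=(1.7247, 0.9632) x3=(1.1508, 0.1183)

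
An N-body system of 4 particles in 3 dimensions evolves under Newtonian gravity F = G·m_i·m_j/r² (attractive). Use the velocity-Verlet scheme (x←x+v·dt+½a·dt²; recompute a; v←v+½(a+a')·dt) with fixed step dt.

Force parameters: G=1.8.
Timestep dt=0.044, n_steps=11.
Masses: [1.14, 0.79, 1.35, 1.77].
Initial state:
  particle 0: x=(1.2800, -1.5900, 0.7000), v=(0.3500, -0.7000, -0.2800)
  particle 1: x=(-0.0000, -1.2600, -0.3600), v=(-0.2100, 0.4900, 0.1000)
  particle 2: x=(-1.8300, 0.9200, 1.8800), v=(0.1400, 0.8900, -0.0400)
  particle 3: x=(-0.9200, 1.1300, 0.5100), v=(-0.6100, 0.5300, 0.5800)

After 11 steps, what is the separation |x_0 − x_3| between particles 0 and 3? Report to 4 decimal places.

4.1885

step 0: x0=(1.2800, -1.5900, 0.7000) x1=(-0.0000, -1.2600, -0.3600) x2=(-1.8300, 0.9200, 1.8800) x3=(-0.9200, 1.1300, 0.5100)
step 1: x0=(1.2948, -1.6204, 0.6874) x1=(-0.0090, -1.2381, -0.3549) x2=(-1.8231, 0.9592, 1.8772) x3=(-0.9471, 1.1529, 0.5362)
step 2: x0=(1.3083, -1.6501, 0.6743) x1=(-0.0173, -1.2155, -0.3485) x2=(-1.8146, 0.9984, 1.8723) x3=(-0.9749, 1.1751, 0.5637)
step 3: x0=(1.3207, -1.6790, 0.6607) x1=(-0.0252, -1.1924, -0.3408) x2=(-1.8045, 1.0376, 1.8650) x3=(-1.0035, 1.1964, 0.5928)
step 4: x0=(1.3319, -1.7072, 0.6466) x1=(-0.0325, -1.1686, -0.3319) x2=(-1.7928, 1.0768, 1.8553) x3=(-1.0327, 1.2170, 0.6235)
step 5: x0=(1.3420, -1.7346, 0.6322) x1=(-0.0393, -1.1444, -0.3218) x2=(-1.7792, 1.1160, 1.8430) x3=(-1.0629, 1.2369, 0.6559)
step 6: x0=(1.3510, -1.7612, 0.6173) x1=(-0.0456, -1.1196, -0.3105) x2=(-1.7638, 1.1553, 1.8277) x3=(-1.0940, 1.2560, 0.6903)
step 7: x0=(1.3589, -1.7871, 0.6020) x1=(-0.0514, -1.0943, -0.2980) x2=(-1.7463, 1.1945, 1.8092) x3=(-1.1261, 1.2744, 0.7268)
step 8: x0=(1.3657, -1.8121, 0.5865) x1=(-0.0567, -1.0686, -0.2844) x2=(-1.7266, 1.2338, 1.7871) x3=(-1.1595, 1.2921, 0.7659)
step 9: x0=(1.3714, -1.8364, 0.5706) x1=(-0.0616, -1.0425, -0.2698) x2=(-1.7045, 1.2729, 1.7609) x3=(-1.1942, 1.3092, 0.8078)
step 10: x0=(1.3762, -1.8599, 0.5544) x1=(-0.0661, -1.0160, -0.2540) x2=(-1.6797, 1.3120, 1.7299) x3=(-1.2305, 1.3256, 0.8530)
step 11: x0=(1.3799, -1.8825, 0.5379) x1=(-0.0702, -0.9891, -0.2373) x2=(-1.6517, 1.3509, 1.6931) x3=(-1.2688, 1.3416, 0.9025)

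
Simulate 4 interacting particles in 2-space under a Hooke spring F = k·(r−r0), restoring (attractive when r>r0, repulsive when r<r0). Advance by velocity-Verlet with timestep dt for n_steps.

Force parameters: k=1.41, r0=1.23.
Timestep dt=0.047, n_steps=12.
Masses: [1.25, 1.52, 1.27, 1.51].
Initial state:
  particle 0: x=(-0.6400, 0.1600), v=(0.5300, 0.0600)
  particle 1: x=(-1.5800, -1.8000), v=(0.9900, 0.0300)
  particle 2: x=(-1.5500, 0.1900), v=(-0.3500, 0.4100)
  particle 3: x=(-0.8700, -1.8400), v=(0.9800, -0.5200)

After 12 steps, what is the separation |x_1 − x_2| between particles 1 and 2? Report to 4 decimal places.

1.7785

step 0: x0=(-0.6400, 0.1600) x1=(-1.5800, -1.8000) x2=(-1.5500, 0.1900) x3=(-0.8700, -1.8400)
step 1: x0=(-0.6153, 0.1608) x1=(-1.5336, -1.7969) x2=(-1.5665, 0.2073) x3=(-0.8236, -1.8628)
step 2: x0=(-0.5911, 0.1574) x1=(-1.4874, -1.7904) x2=(-1.5828, 0.2205) x3=(-0.7767, -1.8821)
step 3: x0=(-0.5675, 0.1499) x1=(-1.4416, -1.7805) x2=(-1.5988, 0.2294) x3=(-0.7293, -1.8980)
step 4: x0=(-0.5444, 0.1383) x1=(-1.3962, -1.7671) x2=(-1.6141, 0.2341) x3=(-0.6815, -1.9102)
step 5: x0=(-0.5220, 0.1227) x1=(-1.3512, -1.7503) x2=(-1.6284, 0.2344) x3=(-0.6336, -1.9189)
step 6: x0=(-0.5002, 0.1032) x1=(-1.3068, -1.7302) x2=(-1.6416, 0.2303) x3=(-0.5856, -1.9240)
step 7: x0=(-0.4791, 0.0799) x1=(-1.2629, -1.7068) x2=(-1.6535, 0.2218) x3=(-0.5376, -1.9255)
step 8: x0=(-0.4586, 0.0529) x1=(-1.2197, -1.6804) x2=(-1.6637, 0.2090) x3=(-0.4897, -1.9236)
step 9: x0=(-0.4388, 0.0227) x1=(-1.1772, -1.6509) x2=(-1.6722, 0.1918) x3=(-0.4421, -1.9182)
step 10: x0=(-0.4197, -0.0108) x1=(-1.1354, -1.6187) x2=(-1.6787, 0.1705) x3=(-0.3949, -1.9095)
step 11: x0=(-0.4011, -0.0470) x1=(-1.0943, -1.5839) x2=(-1.6830, 0.1452) x3=(-0.3482, -1.8977)
step 12: x0=(-0.3832, -0.0859) x1=(-1.0541, -1.5468) x2=(-1.6852, 0.1159) x3=(-0.3021, -1.8828)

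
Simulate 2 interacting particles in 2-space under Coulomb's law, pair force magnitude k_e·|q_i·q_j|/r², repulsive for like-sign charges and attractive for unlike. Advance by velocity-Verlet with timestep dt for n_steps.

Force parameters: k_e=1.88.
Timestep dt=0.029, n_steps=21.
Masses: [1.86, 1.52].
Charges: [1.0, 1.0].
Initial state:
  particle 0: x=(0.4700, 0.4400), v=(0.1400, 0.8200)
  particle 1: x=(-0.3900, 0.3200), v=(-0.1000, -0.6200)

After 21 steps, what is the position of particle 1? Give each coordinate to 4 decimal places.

(-0.6490, -0.1287)

step 0: x0=(0.4700, 0.4400) x1=(-0.3900, 0.3200)
step 1: x0=(0.4746, 0.4639) x1=(-0.3936, 0.3019)
step 2: x0=(0.4803, 0.4879) x1=(-0.3985, 0.2836)
step 3: x0=(0.4870, 0.5122) x1=(-0.4046, 0.2650)
step 4: x0=(0.4947, 0.5368) x1=(-0.4119, 0.2461)
step 5: x0=(0.5032, 0.5616) x1=(-0.4203, 0.2268)
step 6: x0=(0.5126, 0.5868) x1=(-0.4297, 0.2071)
step 7: x0=(0.5228, 0.6122) x1=(-0.4401, 0.1871)
step 8: x0=(0.5336, 0.6380) x1=(-0.4513, 0.1667)
step 9: x0=(0.5451, 0.6641) x1=(-0.4633, 0.1459)
step 10: x0=(0.5572, 0.6904) x1=(-0.4760, 0.1248)
step 11: x0=(0.5698, 0.7171) x1=(-0.4894, 0.1032)
step 12: x0=(0.5829, 0.7440) x1=(-0.5034, 0.0814)
step 13: x0=(0.5965, 0.7713) x1=(-0.5179, 0.0592)
step 14: x0=(0.6104, 0.7988) x1=(-0.5329, 0.0367)
step 15: x0=(0.6248, 0.8265) x1=(-0.5484, 0.0138)
step 16: x0=(0.6395, 0.8545) x1=(-0.5643, -0.0093)
step 17: x0=(0.6545, 0.8827) x1=(-0.5806, -0.0327)
step 18: x0=(0.6698, 0.9111) x1=(-0.5972, -0.0563)
step 19: x0=(0.6853, 0.9397) x1=(-0.6142, -0.0802)
step 20: x0=(0.7011, 0.9685) x1=(-0.6315, -0.1043)
step 21: x0=(0.7171, 0.9975) x1=(-0.6490, -0.1287)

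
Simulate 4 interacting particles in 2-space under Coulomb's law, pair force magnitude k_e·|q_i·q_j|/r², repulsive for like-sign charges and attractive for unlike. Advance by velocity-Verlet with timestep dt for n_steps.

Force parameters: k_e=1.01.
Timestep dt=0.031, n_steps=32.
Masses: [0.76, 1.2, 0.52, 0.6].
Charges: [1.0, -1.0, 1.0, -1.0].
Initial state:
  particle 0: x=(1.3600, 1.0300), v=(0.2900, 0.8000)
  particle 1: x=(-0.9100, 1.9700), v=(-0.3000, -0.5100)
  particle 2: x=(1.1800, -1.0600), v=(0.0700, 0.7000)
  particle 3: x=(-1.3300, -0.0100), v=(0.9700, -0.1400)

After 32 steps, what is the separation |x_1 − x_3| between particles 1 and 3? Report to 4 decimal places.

2.1541

step 0: x0=(1.3600, 1.0300) x1=(-0.9100, 1.9700) x2=(1.1800, -1.0600) x3=(-1.3300, -0.0100)
step 1: x0=(1.3688, 1.0550) x1=(-0.9192, 1.9542) x2=(1.1820, -1.0384) x3=(-1.2998, -0.0145)
step 2: x0=(1.3774, 1.0802) x1=(-0.9282, 1.9386) x2=(1.1836, -1.0170) x3=(-1.2692, -0.0195)
step 3: x0=(1.3856, 1.1058) x1=(-0.9370, 1.9230) x2=(1.1849, -0.9958) x3=(-1.2384, -0.0249)
step 4: x0=(1.3934, 1.1316) x1=(-0.9456, 1.9076) x2=(1.1858, -0.9749) x3=(-1.2072, -0.0306)
step 5: x0=(1.4010, 1.1578) x1=(-0.9540, 1.8922) x2=(1.1863, -0.9541) x3=(-1.1756, -0.0368)
step 6: x0=(1.4083, 1.1842) x1=(-0.9623, 1.8770) x2=(1.1864, -0.9335) x3=(-1.1437, -0.0435)
step 7: x0=(1.4152, 1.2109) x1=(-0.9703, 1.8619) x2=(1.1861, -0.9130) x3=(-1.1114, -0.0506)
step 8: x0=(1.4218, 1.2379) x1=(-0.9782, 1.8470) x2=(1.1854, -0.8928) x3=(-1.0787, -0.0581)
step 9: x0=(1.4282, 1.2651) x1=(-0.9859, 1.8322) x2=(1.1842, -0.8727) x3=(-1.0456, -0.0661)
step 10: x0=(1.4342, 1.2925) x1=(-0.9934, 1.8175) x2=(1.1825, -0.8528) x3=(-1.0120, -0.0745)
step 11: x0=(1.4398, 1.3202) x1=(-1.0007, 1.8030) x2=(1.1804, -0.8331) x3=(-0.9780, -0.0834)
step 12: x0=(1.4452, 1.3481) x1=(-1.0079, 1.7886) x2=(1.1779, -0.8135) x3=(-0.9435, -0.0927)
step 13: x0=(1.4503, 1.3763) x1=(-1.0148, 1.7744) x2=(1.1748, -0.7941) x3=(-0.9085, -0.1025)
step 14: x0=(1.4551, 1.4046) x1=(-1.0217, 1.7603) x2=(1.1711, -0.7748) x3=(-0.8730, -0.1127)
step 15: x0=(1.4595, 1.4332) x1=(-1.0284, 1.7464) x2=(1.1670, -0.7556) x3=(-0.8370, -0.1234)
step 16: x0=(1.4637, 1.4619) x1=(-1.0349, 1.7327) x2=(1.1622, -0.7366) x3=(-0.8003, -0.1345)
step 17: x0=(1.4675, 1.4908) x1=(-1.0413, 1.7191) x2=(1.1569, -0.7177) x3=(-0.7631, -0.1461)
step 18: x0=(1.4710, 1.5199) x1=(-1.0475, 1.7056) x2=(1.1510, -0.6989) x3=(-0.7253, -0.1581)
step 19: x0=(1.4743, 1.5492) x1=(-1.0536, 1.6923) x2=(1.1444, -0.6801) x3=(-0.6868, -0.1705)
step 20: x0=(1.4773, 1.5786) x1=(-1.0595, 1.6792) x2=(1.1372, -0.6615) x3=(-0.6476, -0.1834)
step 21: x0=(1.4799, 1.6081) x1=(-1.0654, 1.6662) x2=(1.1292, -0.6430) x3=(-0.6077, -0.1967)
step 22: x0=(1.4823, 1.6378) x1=(-1.0711, 1.6534) x2=(1.1205, -0.6246) x3=(-0.5670, -0.2104)
step 23: x0=(1.4844, 1.6677) x1=(-1.0766, 1.6407) x2=(1.1111, -0.6062) x3=(-0.5256, -0.2245)
step 24: x0=(1.4862, 1.6976) x1=(-1.0821, 1.6282) x2=(1.1008, -0.5879) x3=(-0.4833, -0.2390)
step 25: x0=(1.4878, 1.7277) x1=(-1.0874, 1.6158) x2=(1.0896, -0.5696) x3=(-0.4402, -0.2539)
step 26: x0=(1.4891, 1.7578) x1=(-1.0926, 1.6036) x2=(1.0774, -0.5514) x3=(-0.3961, -0.2692)
step 27: x0=(1.4901, 1.7881) x1=(-1.0978, 1.5915) x2=(1.0642, -0.5332) x3=(-0.3510, -0.2848)
step 28: x0=(1.4908, 1.8184) x1=(-1.1028, 1.5795) x2=(1.0500, -0.5150) x3=(-0.3049, -0.3008)
step 29: x0=(1.4913, 1.8489) x1=(-1.1077, 1.5677) x2=(1.0345, -0.4969) x3=(-0.2576, -0.3171)
step 30: x0=(1.4916, 1.8794) x1=(-1.1125, 1.5560) x2=(1.0178, -0.4788) x3=(-0.2091, -0.3337)
step 31: x0=(1.4916, 1.9099) x1=(-1.1171, 1.5443) x2=(0.9996, -0.4607) x3=(-0.1592, -0.3506)
step 32: x0=(1.4914, 1.9405) x1=(-1.1217, 1.5329) x2=(0.9798, -0.4427) x3=(-0.1079, -0.3678)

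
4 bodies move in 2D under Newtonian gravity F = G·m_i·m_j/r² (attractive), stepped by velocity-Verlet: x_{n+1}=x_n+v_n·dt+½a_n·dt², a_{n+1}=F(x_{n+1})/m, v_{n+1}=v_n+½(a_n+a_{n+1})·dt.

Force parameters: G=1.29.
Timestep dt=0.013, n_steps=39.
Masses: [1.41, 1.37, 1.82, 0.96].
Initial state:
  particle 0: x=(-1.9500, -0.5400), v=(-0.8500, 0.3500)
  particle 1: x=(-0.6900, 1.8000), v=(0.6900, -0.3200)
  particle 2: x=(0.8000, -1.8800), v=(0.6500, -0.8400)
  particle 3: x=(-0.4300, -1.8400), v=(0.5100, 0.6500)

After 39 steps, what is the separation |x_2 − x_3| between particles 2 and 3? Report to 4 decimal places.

step 0: x0=(-1.9500, -0.5400) x1=(-0.6900, 1.8000) x2=(0.8000, -1.8800) x3=(-0.4300, -1.8400)
step 1: x0=(-1.9610, -0.5355) x1=(-0.6810, 1.7958) x2=(0.8084, -1.8909) x3=(-0.4233, -1.8315)
step 2: x0=(-1.9719, -0.5309) x1=(-0.6721, 1.7915) x2=(0.8166, -1.9018) x3=(-0.4163, -1.8230)
step 3: x0=(-1.9827, -0.5264) x1=(-0.6631, 1.7872) x2=(0.8246, -1.9126) x3=(-0.4092, -1.8144)
step 4: x0=(-1.9934, -0.5219) x1=(-0.6542, 1.7827) x2=(0.8324, -1.9234) x3=(-0.4019, -1.8057)
step 5: x0=(-2.0040, -0.5174) x1=(-0.6453, 1.7782) x2=(0.8401, -1.9341) x3=(-0.3943, -1.7970)
step 6: x0=(-2.0146, -0.5130) x1=(-0.6364, 1.7737) x2=(0.8476, -1.9448) x3=(-0.3866, -1.7883)
step 7: x0=(-2.0250, -0.5085) x1=(-0.6275, 1.7690) x2=(0.8549, -1.9554) x3=(-0.3787, -1.7796)
step 8: x0=(-2.0353, -0.5040) x1=(-0.6186, 1.7643) x2=(0.8621, -1.9660) x3=(-0.3706, -1.7708)
step 9: x0=(-2.0455, -0.4996) x1=(-0.6097, 1.7594) x2=(0.8691, -1.9766) x3=(-0.3623, -1.7619)
step 10: x0=(-2.0557, -0.4952) x1=(-0.6009, 1.7546) x2=(0.8760, -1.9871) x3=(-0.3538, -1.7531)
step 11: x0=(-2.0657, -0.4907) x1=(-0.5920, 1.7496) x2=(0.8826, -1.9975) x3=(-0.3451, -1.7442)
step 12: x0=(-2.0757, -0.4863) x1=(-0.5832, 1.7446) x2=(0.8891, -2.0079) x3=(-0.3362, -1.7354)
step 13: x0=(-2.0856, -0.4819) x1=(-0.5744, 1.7394) x2=(0.8955, -2.0182) x3=(-0.3271, -1.7265)
step 14: x0=(-2.0953, -0.4775) x1=(-0.5655, 1.7343) x2=(0.9017, -2.0285) x3=(-0.3178, -1.7176)
step 15: x0=(-2.1050, -0.4731) x1=(-0.5568, 1.7290) x2=(0.9077, -2.0387) x3=(-0.3084, -1.7087)
step 16: x0=(-2.1146, -0.4688) x1=(-0.5480, 1.7237) x2=(0.9136, -2.0488) x3=(-0.2987, -1.6998)
step 17: x0=(-2.1241, -0.4644) x1=(-0.5392, 1.7182) x2=(0.9193, -2.0589) x3=(-0.2889, -1.6909)
step 18: x0=(-2.1335, -0.4600) x1=(-0.5305, 1.7128) x2=(0.9249, -2.0688) x3=(-0.2789, -1.6821)
step 19: x0=(-2.1429, -0.4556) x1=(-0.5217, 1.7072) x2=(0.9303, -2.0788) x3=(-0.2687, -1.6732)
step 20: x0=(-2.1521, -0.4513) x1=(-0.5130, 1.7016) x2=(0.9356, -2.0886) x3=(-0.2584, -1.6644)
step 21: x0=(-2.1612, -0.4469) x1=(-0.5043, 1.6958) x2=(0.9407, -2.0984) x3=(-0.2478, -1.6556)
step 22: x0=(-2.1703, -0.4426) x1=(-0.4956, 1.6901) x2=(0.9456, -2.1081) x3=(-0.2371, -1.6468)
step 23: x0=(-2.1793, -0.4382) x1=(-0.4869, 1.6842) x2=(0.9505, -2.1178) x3=(-0.2262, -1.6381)
step 24: x0=(-2.1882, -0.4339) x1=(-0.4783, 1.6783) x2=(0.9551, -2.1273) x3=(-0.2151, -1.6294)
step 25: x0=(-2.1970, -0.4296) x1=(-0.4697, 1.6723) x2=(0.9596, -2.1368) x3=(-0.2038, -1.6207)
step 26: x0=(-2.2057, -0.4252) x1=(-0.4610, 1.6662) x2=(0.9640, -2.1462) x3=(-0.1924, -1.6121)
step 27: x0=(-2.2143, -0.4209) x1=(-0.4524, 1.6600) x2=(0.9682, -2.1555) x3=(-0.1808, -1.6035)
step 28: x0=(-2.2228, -0.4166) x1=(-0.4438, 1.6538) x2=(0.9723, -2.1648) x3=(-0.1690, -1.5949)
step 29: x0=(-2.2313, -0.4122) x1=(-0.4353, 1.6475) x2=(0.9762, -2.1739) x3=(-0.1571, -1.5865)
step 30: x0=(-2.2397, -0.4079) x1=(-0.4267, 1.6411) x2=(0.9800, -2.1830) x3=(-0.1450, -1.5780)
step 31: x0=(-2.2480, -0.4036) x1=(-0.4182, 1.6347) x2=(0.9837, -2.1920) x3=(-0.1327, -1.5697)
step 32: x0=(-2.2562, -0.3993) x1=(-0.4096, 1.6282) x2=(0.9872, -2.2008) x3=(-0.1203, -1.5614)
step 33: x0=(-2.2643, -0.3950) x1=(-0.4011, 1.6216) x2=(0.9906, -2.2096) x3=(-0.1077, -1.5531)
step 34: x0=(-2.2723, -0.3907) x1=(-0.3927, 1.6149) x2=(0.9939, -2.2183) x3=(-0.0950, -1.5450)
step 35: x0=(-2.2803, -0.3863) x1=(-0.3842, 1.6082) x2=(0.9970, -2.2269) x3=(-0.0820, -1.5369)
step 36: x0=(-2.2882, -0.3820) x1=(-0.3757, 1.6013) x2=(1.0000, -2.2354) x3=(-0.0690, -1.5289)
step 37: x0=(-2.2960, -0.3777) x1=(-0.3673, 1.5945) x2=(1.0028, -2.2439) x3=(-0.0557, -1.5210)
step 38: x0=(-2.3037, -0.3734) x1=(-0.3589, 1.5875) x2=(1.0056, -2.2522) x3=(-0.0424, -1.5131)
step 39: x0=(-2.3113, -0.3691) x1=(-0.3505, 1.5805) x2=(1.0082, -2.2604) x3=(-0.0288, -1.5054)

1.2827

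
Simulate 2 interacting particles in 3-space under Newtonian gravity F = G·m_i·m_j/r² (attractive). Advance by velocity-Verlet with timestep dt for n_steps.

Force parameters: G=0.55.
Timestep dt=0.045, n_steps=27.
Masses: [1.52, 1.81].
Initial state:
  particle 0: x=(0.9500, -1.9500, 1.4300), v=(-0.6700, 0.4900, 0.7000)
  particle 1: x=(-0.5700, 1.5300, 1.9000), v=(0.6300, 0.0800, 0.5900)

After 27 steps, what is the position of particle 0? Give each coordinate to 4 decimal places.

step 0: x0=(0.9500, -1.9500, 1.4300) x1=(-0.5700, 1.5300, 1.9000)
step 1: x0=(0.9198, -1.9279, 1.4615) x1=(-0.5416, 1.5335, 1.9265)
step 2: x0=(0.8896, -1.9056, 1.4930) x1=(-0.5132, 1.5370, 1.9531)
step 3: x0=(0.8593, -1.8833, 1.5246) x1=(-0.4847, 1.5403, 1.9796)
step 4: x0=(0.8290, -1.8608, 1.5561) x1=(-0.4562, 1.5435, 2.0061)
step 5: x0=(0.7986, -1.8381, 1.5877) x1=(-0.4277, 1.5466, 2.0326)
step 6: x0=(0.7681, -1.8153, 1.6193) x1=(-0.3991, 1.5496, 2.0590)
step 7: x0=(0.7376, -1.7924, 1.6509) x1=(-0.3704, 1.5525, 2.0855)
step 8: x0=(0.7071, -1.7693, 1.6826) x1=(-0.3418, 1.5552, 2.1119)
step 9: x0=(0.6765, -1.7461, 1.7142) x1=(-0.3130, 1.5578, 2.1383)
step 10: x0=(0.6459, -1.7227, 1.7459) x1=(-0.2843, 1.5603, 2.1647)
step 11: x0=(0.6152, -1.6991, 1.7776) x1=(-0.2555, 1.5626, 2.1911)
step 12: x0=(0.5844, -1.6754, 1.8093) x1=(-0.2266, 1.5648, 2.2175)
step 13: x0=(0.5537, -1.6515, 1.8411) x1=(-0.1978, 1.5668, 2.2438)
step 14: x0=(0.5229, -1.6274, 1.8728) x1=(-0.1689, 1.5687, 2.2702)
step 15: x0=(0.4920, -1.6031, 1.9046) x1=(-0.1399, 1.5705, 2.2965)
step 16: x0=(0.4611, -1.5787, 1.9364) x1=(-0.1110, 1.5720, 2.3228)
step 17: x0=(0.4302, -1.5540, 1.9683) x1=(-0.0819, 1.5735, 2.3490)
step 18: x0=(0.3992, -1.5292, 2.0001) x1=(-0.0529, 1.5747, 2.3753)
step 19: x0=(0.3682, -1.5042, 2.0320) x1=(-0.0239, 1.5758, 2.4015)
step 20: x0=(0.3372, -1.4790, 2.0639) x1=(0.0052, 1.5768, 2.4277)
step 21: x0=(0.3062, -1.4535, 2.0958) x1=(0.0343, 1.5775, 2.4539)
step 22: x0=(0.2751, -1.4279, 2.1278) x1=(0.0634, 1.5781, 2.4801)
step 23: x0=(0.2441, -1.4020, 2.1598) x1=(0.0925, 1.5785, 2.5062)
step 24: x0=(0.2130, -1.3759, 2.1918) x1=(0.1217, 1.5787, 2.5324)
step 25: x0=(0.1819, -1.3496, 2.2238) x1=(0.1508, 1.5787, 2.5585)
step 26: x0=(0.1508, -1.3231, 2.2558) x1=(0.1799, 1.5786, 2.5845)
step 27: x0=(0.1197, -1.2963, 2.2879) x1=(0.2091, 1.5782, 2.6106)

(0.1197, -1.2963, 2.2879)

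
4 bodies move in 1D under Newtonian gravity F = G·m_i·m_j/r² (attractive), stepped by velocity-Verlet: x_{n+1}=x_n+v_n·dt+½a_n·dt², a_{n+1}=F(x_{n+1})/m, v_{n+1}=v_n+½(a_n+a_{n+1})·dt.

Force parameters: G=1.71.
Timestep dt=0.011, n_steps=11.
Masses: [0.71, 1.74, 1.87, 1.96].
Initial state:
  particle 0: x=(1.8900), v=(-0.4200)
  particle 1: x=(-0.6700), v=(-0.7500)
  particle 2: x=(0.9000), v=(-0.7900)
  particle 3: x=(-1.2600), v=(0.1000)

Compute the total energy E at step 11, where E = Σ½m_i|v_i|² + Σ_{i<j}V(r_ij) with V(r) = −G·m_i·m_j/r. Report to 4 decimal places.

-18.9797

step 0: x0=(1.8900) x1=(-0.6700) x2=(0.9000) x3=(-1.2600)
step 1: x0=(1.8851) x1=(-0.6787) x2=(0.8913) x3=(-1.2583)
step 2: x0=(1.8798) x1=(-0.6885) x2=(0.8825) x3=(-1.2555)
step 3: x0=(1.8739) x1=(-0.6994) x2=(0.8735) x3=(-1.2514)
step 4: x0=(1.8676) x1=(-0.7114) x2=(0.8646) x3=(-1.2461)
step 5: x0=(1.8608) x1=(-0.7246) x2=(0.8555) x3=(-1.2394)
step 6: x0=(1.8535) x1=(-0.7392) x2=(0.8463) x3=(-1.2312)
step 7: x0=(1.8458) x1=(-0.7553) x2=(0.8370) x3=(-1.2215)
step 8: x0=(1.8376) x1=(-0.7731) x2=(0.8277) x3=(-1.2100)
step 9: x0=(1.8288) x1=(-0.7928) x2=(0.8182) x3=(-1.1965)
step 10: x0=(1.8197) x1=(-0.8149) x2=(0.8087) x3=(-1.1806)
step 11: x0=(1.8100) x1=(-0.8398) x2=(0.7990) x3=(-1.1620)
step 0 velocities: v0=(-0.4200) v1=(-0.7500) v2=(-0.7900) v3=(0.1000)
step 0: KE=1.1453, PE=-20.2039, E=-19.0586
step 11 velocities: v0=(-0.8999) v1=(-2.4361) v2=(-0.8810) v3=(1.8575)
step 11: KE=9.5575, PE=-28.5372, E=-18.9797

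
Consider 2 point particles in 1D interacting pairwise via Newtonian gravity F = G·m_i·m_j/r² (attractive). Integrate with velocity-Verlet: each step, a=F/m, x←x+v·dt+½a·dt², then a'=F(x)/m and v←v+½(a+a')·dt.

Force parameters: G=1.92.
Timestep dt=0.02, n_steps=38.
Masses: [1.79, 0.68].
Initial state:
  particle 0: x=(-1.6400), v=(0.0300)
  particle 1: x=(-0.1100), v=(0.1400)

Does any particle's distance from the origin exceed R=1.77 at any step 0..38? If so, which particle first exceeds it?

no

step 0: x0=(-1.6400) x1=(-0.1100)
step 1: x0=(-1.6393) x1=(-0.1075)
step 2: x0=(-1.6384) x1=(-0.1056)
step 3: x0=(-1.6372) x1=(-0.1042)
step 4: x0=(-1.6358) x1=(-0.1035)
step 5: x0=(-1.6342) x1=(-0.1033)
step 6: x0=(-1.6324) x1=(-0.1037)
step 7: x0=(-1.6303) x1=(-0.1048)
step 8: x0=(-1.6281) x1=(-0.1064)
step 9: x0=(-1.6256) x1=(-0.1085)
step 10: x0=(-1.6229) x1=(-0.1113)
step 11: x0=(-1.6199) x1=(-0.1147)
step 12: x0=(-1.6167) x1=(-0.1187)
step 13: x0=(-1.6133) x1=(-0.1233)
step 14: x0=(-1.6097) x1=(-0.1286)
step 15: x0=(-1.6058) x1=(-0.1344)
step 16: x0=(-1.6016) x1=(-0.1409)
step 17: x0=(-1.5973) x1=(-0.1481)
step 18: x0=(-1.5926) x1=(-0.1559)
step 19: x0=(-1.5878) x1=(-0.1643)
step 20: x0=(-1.5826) x1=(-0.1735)
step 21: x0=(-1.5772) x1=(-0.1833)
step 22: x0=(-1.5716) x1=(-0.1938)
step 23: x0=(-1.5656) x1=(-0.2051)
step 24: x0=(-1.5594) x1=(-0.2171)
step 25: x0=(-1.5529) x1=(-0.2299)
step 26: x0=(-1.5461) x1=(-0.2434)
step 27: x0=(-1.5389) x1=(-0.2578)
step 28: x0=(-1.5315) x1=(-0.2730)
step 29: x0=(-1.5237) x1=(-0.2890)
step 30: x0=(-1.5156) x1=(-0.3060)
step 31: x0=(-1.5072) x1=(-0.3239)
step 32: x0=(-1.4983) x1=(-0.3428)
step 33: x0=(-1.4891) x1=(-0.3627)
step 34: x0=(-1.4794) x1=(-0.3837)
step 35: x0=(-1.4694) x1=(-0.4059)
step 36: x0=(-1.4588) x1=(-0.4292)
step 37: x0=(-1.4478) x1=(-0.4539)
step 38: x0=(-1.4362) x1=(-0.4800)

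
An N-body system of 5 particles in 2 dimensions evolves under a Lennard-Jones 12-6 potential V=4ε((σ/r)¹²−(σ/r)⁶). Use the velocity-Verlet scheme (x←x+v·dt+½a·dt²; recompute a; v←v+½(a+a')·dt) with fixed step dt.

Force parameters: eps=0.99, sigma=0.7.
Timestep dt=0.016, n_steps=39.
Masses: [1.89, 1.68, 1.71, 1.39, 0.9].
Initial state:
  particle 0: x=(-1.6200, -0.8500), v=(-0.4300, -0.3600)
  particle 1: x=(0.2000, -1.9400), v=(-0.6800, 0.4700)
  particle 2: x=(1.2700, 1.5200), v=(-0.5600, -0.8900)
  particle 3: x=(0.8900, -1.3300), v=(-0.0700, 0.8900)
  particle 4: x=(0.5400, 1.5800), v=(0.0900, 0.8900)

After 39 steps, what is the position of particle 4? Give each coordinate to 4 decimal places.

step 0: x0=(-1.6200, -0.8500) x1=(0.2000, -1.9400) x2=(1.2700, 1.5200) x3=(0.8900, -1.3300) x4=(0.5400, 1.5800)
step 1: x0=(-1.6269, -0.8558) x1=(0.1893, -1.9323) x2=(1.2620, 1.5057) x3=(0.8887, -1.3159) x4=(0.5396, 1.5944)
step 2: x0=(-1.6338, -0.8615) x1=(0.1789, -1.9244) x2=(1.2562, 1.4911) x3=(0.8869, -1.3022) x4=(0.5350, 1.6093)
step 3: x0=(-1.6406, -0.8673) x1=(0.1689, -1.9161) x2=(1.2525, 1.4762) x3=(0.8848, -1.2889) x4=(0.5265, 1.6248)
step 4: x0=(-1.6475, -0.8730) x1=(0.1591, -1.9076) x2=(1.2502, 1.4609) x3=(0.8823, -1.2759) x4=(0.5153, 1.6409)
step 5: x0=(-1.6544, -0.8788) x1=(0.1497, -1.8988) x2=(1.2486, 1.4456) x3=(0.8794, -1.2631) x4=(0.5028, 1.6573)
step 6: x0=(-1.6612, -0.8846) x1=(0.1405, -1.8897) x2=(1.2471, 1.4301) x3=(0.8762, -1.2507) x4=(0.4899, 1.6739)
step 7: x0=(-1.6681, -0.8903) x1=(0.1316, -1.8805) x2=(1.2456, 1.4147) x3=(0.8727, -1.2386) x4=(0.4773, 1.6903)
step 8: x0=(-1.6750, -0.8961) x1=(0.1230, -1.8709) x2=(1.2437, 1.3994) x3=(0.8688, -1.2268) x4=(0.4653, 1.7065)
step 9: x0=(-1.6818, -0.9019) x1=(0.1146, -1.8612) x2=(1.2414, 1.3843) x3=(0.8646, -1.2152) x4=(0.4541, 1.7224)
step 10: x0=(-1.6887, -0.9077) x1=(0.1066, -1.8512) x2=(1.2386, 1.3694) x3=(0.8601, -1.2039) x4=(0.4437, 1.7380)
step 11: x0=(-1.6955, -0.9134) x1=(0.0987, -1.8410) x2=(1.2354, 1.3547) x3=(0.8553, -1.1929) x4=(0.4343, 1.7531)
step 12: x0=(-1.7024, -0.9192) x1=(0.0911, -1.8306) x2=(1.2317, 1.3402) x3=(0.8501, -1.1821) x4=(0.4257, 1.7678)
step 13: x0=(-1.7092, -0.9250) x1=(0.0838, -1.8199) x2=(1.2276, 1.3259) x3=(0.8447, -1.1716) x4=(0.4179, 1.7820)
step 14: x0=(-1.7161, -0.9307) x1=(0.0767, -1.8091) x2=(1.2232, 1.3119) x3=(0.8390, -1.1614) x4=(0.4108, 1.7959)
step 15: x0=(-1.7229, -0.9365) x1=(0.0698, -1.7980) x2=(1.2183, 1.2980) x3=(0.8329, -1.1514) x4=(0.4044, 1.8094)
step 16: x0=(-1.7297, -0.9423) x1=(0.0632, -1.7868) x2=(1.2132, 1.2844) x3=(0.8266, -1.1416) x4=(0.3986, 1.8224)
step 17: x0=(-1.7366, -0.9481) x1=(0.0568, -1.7753) x2=(1.2077, 1.2709) x3=(0.8200, -1.1321) x4=(0.3934, 1.8351)
step 18: x0=(-1.7434, -0.9539) x1=(0.0507, -1.7636) x2=(1.2020, 1.2577) x3=(0.8130, -1.1229) x4=(0.3887, 1.8474)
step 19: x0=(-1.7502, -0.9596) x1=(0.0448, -1.7517) x2=(1.1960, 1.2446) x3=(0.8058, -1.1139) x4=(0.3845, 1.8594)
step 20: x0=(-1.7571, -0.9654) x1=(0.0392, -1.7395) x2=(1.1898, 1.2317) x3=(0.7982, -1.1052) x4=(0.3807, 1.8710)
step 21: x0=(-1.7639, -0.9712) x1=(0.0339, -1.7272) x2=(1.1833, 1.2190) x3=(0.7903, -1.0967) x4=(0.3773, 1.8824)
step 22: x0=(-1.7707, -0.9770) x1=(0.0288, -1.7146) x2=(1.1767, 1.2065) x3=(0.7821, -1.0885) x4=(0.3744, 1.8934)
step 23: x0=(-1.7775, -0.9828) x1=(0.0240, -1.7018) x2=(1.1699, 1.1940) x3=(0.7736, -1.0806) x4=(0.3717, 1.9041)
step 24: x0=(-1.7843, -0.9886) x1=(0.0195, -1.6887) x2=(1.1629, 1.1818) x3=(0.7647, -1.0730) x4=(0.3694, 1.9145)
step 25: x0=(-1.7911, -0.9944) x1=(0.0152, -1.6754) x2=(1.1558, 1.1697) x3=(0.7554, -1.0657) x4=(0.3673, 1.9247)
step 26: x0=(-1.7979, -1.0002) x1=(0.0113, -1.6619) x2=(1.1485, 1.1577) x3=(0.7458, -1.0586) x4=(0.3655, 1.9346)
step 27: x0=(-1.8047, -1.0060) x1=(0.0077, -1.6481) x2=(1.1411, 1.1458) x3=(0.7358, -1.0519) x4=(0.3640, 1.9443)
step 28: x0=(-1.8115, -1.0117) x1=(0.0044, -1.6340) x2=(1.1336, 1.1341) x3=(0.7254, -1.0456) x4=(0.3627, 1.9537)
step 29: x0=(-1.8183, -1.0175) x1=(0.0015, -1.6196) x2=(1.1259, 1.1224) x3=(0.7145, -1.0395) x4=(0.3616, 1.9629)
step 30: x0=(-1.8251, -1.0233) x1=(-0.0011, -1.6049) x2=(1.1182, 1.1109) x3=(0.7033, -1.0338) x4=(0.3607, 1.9719)
step 31: x0=(-1.8318, -1.0291) x1=(-0.0033, -1.5899) x2=(1.1104, 1.0995) x3=(0.6915, -1.0285) x4=(0.3600, 1.9807)
step 32: x0=(-1.8386, -1.0349) x1=(-0.0051, -1.5746) x2=(1.1025, 1.0882) x3=(0.6793, -1.0236) x4=(0.3595, 1.9893)
step 33: x0=(-1.8454, -1.0407) x1=(-0.0066, -1.5590) x2=(1.0945, 1.0770) x3=(0.6666, -1.0190) x4=(0.3591, 1.9977)
step 34: x0=(-1.8521, -1.0465) x1=(-0.0076, -1.5431) x2=(1.0864, 1.0659) x3=(0.6535, -1.0149) x4=(0.3588, 2.0059)
step 35: x0=(-1.8589, -1.0523) x1=(-0.0082, -1.5268) x2=(1.0782, 1.0548) x3=(0.6398, -1.0111) x4=(0.3587, 2.0140)
step 36: x0=(-1.8657, -1.0581) x1=(-0.0086, -1.5103) x2=(1.0700, 1.0439) x3=(0.6258, -1.0076) x4=(0.3587, 2.0219)
step 37: x0=(-1.8724, -1.0639) x1=(-0.0086, -1.4936) x2=(1.0617, 1.0330) x3=(0.6114, -1.0044) x4=(0.3588, 2.0296)
step 38: x0=(-1.8791, -1.0697) x1=(-0.0087, -1.4768) x2=(1.0534, 1.0222) x3=(0.5970, -1.0012) x4=(0.3591, 2.0372)
step 39: x0=(-1.8859, -1.0755) x1=(-0.0090, -1.4602) x2=(1.0450, 1.0115) x3=(0.5829, -0.9977) x4=(0.3594, 2.0446)

(0.3594, 2.0446)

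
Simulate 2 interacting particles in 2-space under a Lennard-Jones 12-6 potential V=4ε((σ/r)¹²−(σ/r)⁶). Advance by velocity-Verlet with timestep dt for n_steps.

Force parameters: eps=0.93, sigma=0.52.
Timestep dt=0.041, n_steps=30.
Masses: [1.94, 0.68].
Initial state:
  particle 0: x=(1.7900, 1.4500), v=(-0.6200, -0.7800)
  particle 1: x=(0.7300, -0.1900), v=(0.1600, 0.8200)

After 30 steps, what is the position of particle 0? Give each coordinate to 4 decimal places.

step 0: x0=(1.7900, 1.4500) x1=(0.7300, -0.1900)
step 1: x0=(1.7646, 1.4180) x1=(0.7366, -0.1564)
step 2: x0=(1.7392, 1.3860) x1=(0.7431, -0.1227)
step 3: x0=(1.7137, 1.3540) x1=(0.7497, -0.0891)
step 4: x0=(1.6883, 1.3220) x1=(0.7563, -0.0554)
step 5: x0=(1.6629, 1.2900) x1=(0.7629, -0.0217)
step 6: x0=(1.6374, 1.2580) x1=(0.7695, 0.0120)
step 7: x0=(1.6120, 1.2260) x1=(0.7762, 0.0458)
step 8: x0=(1.5865, 1.1939) x1=(0.7829, 0.0796)
step 9: x0=(1.5610, 1.1618) x1=(0.7897, 0.1136)
step 10: x0=(1.5355, 1.1297) x1=(0.7966, 0.1476)
step 11: x0=(1.5099, 1.0975) x1=(0.8036, 0.1819)
step 12: x0=(1.4842, 1.0652) x1=(0.8109, 0.2165)
step 13: x0=(1.4584, 1.0327) x1=(0.8186, 0.2516)
step 14: x0=(1.4324, 0.9999) x1=(0.8268, 0.2874)
step 15: x0=(1.4060, 0.9667) x1=(0.8362, 0.3245)
step 16: x0=(1.3789, 0.9328) x1=(0.8474, 0.3637)
step 17: x0=(1.3506, 0.8975) x1=(0.8622, 0.4067)
step 18: x0=(1.3201, 0.8600) x1=(0.8834, 0.4562)
step 19: x0=(1.2884, 0.8214) x1=(0.9079, 0.5086)
step 20: x0=(1.3310, 0.8439) x1=(0.7202, 0.3868)
step 21: x0=(1.3720, 0.8652) x1=(0.5372, 0.2684)
step 22: x0=(1.4128, 0.8863) x1=(0.3549, 0.1505)
step 23: x0=(1.4535, 0.9074) x1=(0.1728, 0.0327)
step 24: x0=(1.4943, 0.9285) x1=(-0.0093, -0.0850)
step 25: x0=(1.5350, 0.9496) x1=(-0.1914, -0.2028)
step 26: x0=(1.5757, 0.9707) x1=(-0.3735, -0.3205)
step 27: x0=(1.6164, 0.9917) x1=(-0.5556, -0.4382)
step 28: x0=(1.6571, 1.0128) x1=(-0.7377, -0.5560)
step 29: x0=(1.6978, 1.0339) x1=(-0.9198, -0.6737)
step 30: x0=(1.7385, 1.0549) x1=(-1.1019, -0.7915)

(1.7385, 1.0549)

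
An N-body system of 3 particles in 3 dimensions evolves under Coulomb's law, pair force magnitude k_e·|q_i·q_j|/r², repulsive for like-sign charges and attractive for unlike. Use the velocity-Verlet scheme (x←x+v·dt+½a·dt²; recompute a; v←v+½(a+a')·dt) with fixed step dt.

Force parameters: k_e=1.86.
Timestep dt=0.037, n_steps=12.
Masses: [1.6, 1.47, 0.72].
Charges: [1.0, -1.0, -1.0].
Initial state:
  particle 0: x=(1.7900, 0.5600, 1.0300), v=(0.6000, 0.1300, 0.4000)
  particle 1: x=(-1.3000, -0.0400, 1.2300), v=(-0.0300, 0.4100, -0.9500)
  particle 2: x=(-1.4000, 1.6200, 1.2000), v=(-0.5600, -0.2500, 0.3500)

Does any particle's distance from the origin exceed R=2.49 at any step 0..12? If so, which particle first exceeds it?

step 0: x0=(1.7900, 0.5600, 1.0300) x1=(-1.3000, -0.0400, 1.2300) x2=(-1.4000, 1.6200, 1.2000)
step 1: x0=(1.8121, 0.5648, 1.0448) x1=(-1.3010, -0.0251, 1.1949) x2=(-1.4206, 1.6113, 1.2129)
step 2: x0=(1.8338, 0.5696, 1.0596) x1=(-1.3018, -0.0109, 1.1597) x2=(-1.4410, 1.6039, 1.2259)
step 3: x0=(1.8553, 0.5745, 1.0745) x1=(-1.3024, 0.0028, 1.1245) x2=(-1.4613, 1.5977, 1.2388)
step 4: x0=(1.8765, 0.5793, 1.0893) x1=(-1.3027, 0.0158, 1.0892) x2=(-1.4814, 1.5928, 1.2519)
step 5: x0=(1.8975, 0.5842, 1.1042) x1=(-1.3028, 0.0281, 1.0539) x2=(-1.5014, 1.5891, 1.2651)
step 6: x0=(1.9181, 0.5891, 1.1190) x1=(-1.3026, 0.0399, 1.0185) x2=(-1.5212, 1.5868, 1.2784)
step 7: x0=(1.9385, 0.5940, 1.1339) x1=(-1.3022, 0.0509, 0.9830) x2=(-1.5411, 1.5858, 1.2920)
step 8: x0=(1.9587, 0.5989, 1.1487) x1=(-1.3016, 0.0613, 0.9474) x2=(-1.5608, 1.5860, 1.3058)
step 9: x0=(1.9785, 0.6038, 1.1636) x1=(-1.3006, 0.0711, 0.9116) x2=(-1.5806, 1.5876, 1.3200)
step 10: x0=(1.9982, 0.6087, 1.1784) x1=(-1.2994, 0.0803, 0.8756) x2=(-1.6003, 1.5904, 1.3345)
step 11: x0=(2.0176, 0.6136, 1.1932) x1=(-1.2979, 0.0889, 0.8395) x2=(-1.6201, 1.5944, 1.3493)
step 12: x0=(2.0367, 0.6185, 1.2081) x1=(-1.2962, 0.0968, 0.8032) x2=(-1.6399, 1.5996, 1.3646)

yes, particle 2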